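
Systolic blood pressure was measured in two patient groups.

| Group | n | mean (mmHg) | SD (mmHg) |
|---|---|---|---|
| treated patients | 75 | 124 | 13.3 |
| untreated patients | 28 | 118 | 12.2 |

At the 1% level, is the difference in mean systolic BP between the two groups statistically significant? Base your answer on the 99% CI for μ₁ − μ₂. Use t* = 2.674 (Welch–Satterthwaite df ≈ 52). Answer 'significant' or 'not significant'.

not significant

SE₁ = s₁/√n₁ = 13.3/√75 = 1.5358; SE₂ = 12.2/√28 = 2.3056.
Independent samples, unequal variances: SE_diff = √(SE₁² + SE₂²) = √(2.35868164 + 5.31579136) = 2.7703.
t* = 2.674, so margin of error = 2.674 × 2.7703 = 7.4078.
Difference in means = 124 − 118 = 6.0000.
6.0000 ± 7.4078 → (-1.4078, 13.4078).
The interval (-1.4078, 13.4078) contains 0, so the difference is not significant.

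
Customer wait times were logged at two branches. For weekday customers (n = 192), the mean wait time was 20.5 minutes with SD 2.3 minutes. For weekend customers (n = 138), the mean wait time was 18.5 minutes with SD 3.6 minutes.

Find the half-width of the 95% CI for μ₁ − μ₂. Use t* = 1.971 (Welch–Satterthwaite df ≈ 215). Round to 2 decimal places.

0.69

Per-group SEs: s₁/√n₁ = 2.3/√192 = 0.1660, s₂/√n₂ = 3.6/√138 = 0.3065.
Unpooled SE of the difference: √(0.027556 + 0.09394225) = 0.3486.
Margin of error = t* · SE = 1.971 × 0.3486 = 0.6871.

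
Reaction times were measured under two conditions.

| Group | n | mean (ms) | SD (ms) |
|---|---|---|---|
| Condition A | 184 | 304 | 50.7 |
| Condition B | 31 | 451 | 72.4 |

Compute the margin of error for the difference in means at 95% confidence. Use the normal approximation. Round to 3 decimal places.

Standard errors of each mean: 50.7/√184 = 3.7377 and 72.4/√31 = 13.0034.
SE(x̄₁ − x̄₂) = √(3.7377² + 13.0034²) = 13.5299 for independent samples with unequal variances.
With z* = 1.960, the margin is 1.960 × 13.5299 = 26.5186.

26.519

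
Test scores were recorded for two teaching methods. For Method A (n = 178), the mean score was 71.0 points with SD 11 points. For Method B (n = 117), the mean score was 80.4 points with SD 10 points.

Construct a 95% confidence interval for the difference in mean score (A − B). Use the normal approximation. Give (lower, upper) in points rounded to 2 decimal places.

(-11.83, -6.97)

Standard errors of each mean: 11/√178 = 0.8245 and 10/√117 = 0.9245.
SE(x̄₁ − x̄₂) = √(0.8245² + 0.9245²) = 1.2387 for independent samples with unequal variances.
With z* = 1.960, the margin is 1.960 × 1.2387 = 2.4279.
x̄₁ − x̄₂ = 71.0 − 80.4 = -9.4000; the interval is -9.4000 ± 2.4279 = (-11.83, -6.97).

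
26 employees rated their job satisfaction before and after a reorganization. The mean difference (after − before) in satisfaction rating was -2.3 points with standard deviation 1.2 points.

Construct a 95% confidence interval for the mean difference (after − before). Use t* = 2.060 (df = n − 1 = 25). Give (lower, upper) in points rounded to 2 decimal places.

(-2.78, -1.82)

This is a matched-pairs design, so SE = s_d/√n = 1.2/√26 = 0.2353.
Margin = 2.060 × 0.2353 = 0.4847; the interval is -2.3 ± 0.4847 = (-2.78, -1.82).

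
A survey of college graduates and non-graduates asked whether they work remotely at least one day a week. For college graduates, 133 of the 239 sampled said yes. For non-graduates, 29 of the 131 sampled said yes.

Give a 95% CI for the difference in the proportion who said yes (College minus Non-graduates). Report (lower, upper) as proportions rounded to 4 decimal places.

(0.2401, 0.4301)

Sample proportions: 133/239 = 0.5565, 29/131 = 0.2214.
Each SE is √(p̂(1−p̂)/n): √(0.5565·0.4435/239) = 0.03214 and √(0.2214·0.7786/131) = 0.03628.
SE(p̂₁ − p̂₂) = √(SE₁² + SE₂²) = √(0.0010329796 + 0.0013162384) = 0.04847, since the two samples are independent.
At 95% confidence z* = 1.960; margin = 1.960 × 0.04847 = 0.09500.
The difference is 0.5565 − 0.2214 = 0.3351, so the interval is 0.3351 ± 0.09500 = (0.2401, 0.4301).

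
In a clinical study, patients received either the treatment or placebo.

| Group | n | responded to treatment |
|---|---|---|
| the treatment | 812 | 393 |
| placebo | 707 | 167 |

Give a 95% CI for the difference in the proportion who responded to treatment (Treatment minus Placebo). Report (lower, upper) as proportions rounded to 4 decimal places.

p̂₁ = 393/812 = 0.4840 and p̂₂ = 167/707 = 0.2362.
SE₁ = √(p̂₁(1−p̂₁)/n₁) = √(0.4840·0.5160/812) = 0.01754; SE₂ = √(0.2362·0.7638/707) = 0.01597.
Independent samples: SE of the difference = √(SE₁² + SE₂²) = √(0.0003076516 + 0.0002550409) = 0.02372.
z* for 95% confidence is 1.960, so the margin of error is 1.960 × 0.02372 = 0.04649.
Point estimate p̂₁ − p̂₂ = 0.4840 − 0.2362 = 0.2478.
0.2478 ± 0.04649 → (0.2013, 0.2943).

(0.2013, 0.2943)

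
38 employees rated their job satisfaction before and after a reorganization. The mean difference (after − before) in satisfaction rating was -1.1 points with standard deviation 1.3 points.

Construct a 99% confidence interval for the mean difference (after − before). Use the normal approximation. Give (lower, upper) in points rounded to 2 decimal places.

(-1.64, -0.56)

Paired design: SE = s_d/√n = 1.3/√38 = 0.2109.
z* = 2.576; margin of error = 2.576 × 0.2109 = 0.5433.
-1.1 ± 0.5433 → (-1.64, -0.56).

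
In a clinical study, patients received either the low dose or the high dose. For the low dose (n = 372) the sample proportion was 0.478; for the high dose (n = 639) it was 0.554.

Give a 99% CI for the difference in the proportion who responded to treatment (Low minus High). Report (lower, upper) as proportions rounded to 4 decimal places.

(-0.1598, 0.0078)

The two standard errors are √(0.4780×0.5220/372) = 0.02590 and √(0.5540×0.4460/639) = 0.01966.
Because the samples are independent, SE_diff = √(0.02590² + 0.01966²) = 0.03252.
Using z* = 2.576 for 99%, ME = 2.576 × 0.03252 = 0.08377.
p̂₁ − p̂₂ = -0.0760; interval -0.0760 ± 0.08377 gives (-0.1598, 0.0078).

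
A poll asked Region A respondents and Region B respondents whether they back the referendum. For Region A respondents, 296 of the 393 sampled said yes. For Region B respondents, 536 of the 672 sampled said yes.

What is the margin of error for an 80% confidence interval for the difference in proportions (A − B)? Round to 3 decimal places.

Sample proportions: 296/393 = 0.7532, 536/672 = 0.7976.
Each SE is √(p̂(1−p̂)/n): √(0.7532·0.2468/393) = 0.02175 and √(0.7976·0.2024/672) = 0.01550.
SE(p̂₁ − p̂₂) = √(SE₁² + SE₂²) = √(0.0004730625 + 0.00024025) = 0.02671, since the two samples are independent.
At 80% confidence z* = 1.282; margin = 1.282 × 0.02671 = 0.03424.

0.034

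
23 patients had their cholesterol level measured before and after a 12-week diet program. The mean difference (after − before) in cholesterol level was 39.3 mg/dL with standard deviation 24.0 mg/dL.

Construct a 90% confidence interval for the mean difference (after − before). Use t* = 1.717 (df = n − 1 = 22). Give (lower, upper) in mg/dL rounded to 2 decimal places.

This is a matched-pairs design, so SE = s_d/√n = 24.0/√23 = 5.0043.
Margin = 1.717 × 5.0043 = 8.5924; the interval is 39.3 ± 8.5924 = (30.71, 47.89).

(30.71, 47.89)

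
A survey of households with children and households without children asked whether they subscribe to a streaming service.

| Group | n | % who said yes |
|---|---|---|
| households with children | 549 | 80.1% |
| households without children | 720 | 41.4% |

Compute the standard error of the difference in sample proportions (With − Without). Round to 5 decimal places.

0.02505

SE₁ = √(p̂₁(1−p̂₁)/n₁) = √(0.8010·0.1990/549) = 0.01704; SE₂ = √(0.4140·0.5860/720) = 0.01836.
Independent samples: SE of the difference = √(SE₁² + SE₂²) = √(0.0002903616 + 0.0003370896) = 0.02505.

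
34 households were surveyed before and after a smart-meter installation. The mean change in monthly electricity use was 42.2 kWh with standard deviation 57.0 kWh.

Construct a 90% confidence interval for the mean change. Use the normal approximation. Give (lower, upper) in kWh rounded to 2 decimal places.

(26.12, 58.28)

This is a matched-pairs design, so SE = s_d/√n = 57.0/√34 = 9.7754.
Margin = 1.645 × 9.7754 = 16.0805; the interval is 42.2 ± 16.0805 = (26.12, 58.28).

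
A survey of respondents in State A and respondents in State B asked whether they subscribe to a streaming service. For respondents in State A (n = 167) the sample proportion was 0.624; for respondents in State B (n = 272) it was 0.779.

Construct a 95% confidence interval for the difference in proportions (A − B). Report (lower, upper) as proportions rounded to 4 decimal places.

(-0.2435, -0.0665)

The two standard errors are √(0.6240×0.3760/167) = 0.03748 and √(0.7790×0.2210/272) = 0.02516.
Because the samples are independent, SE_diff = √(0.03748² + 0.02516²) = 0.04514.
Using z* = 1.960 for 95%, ME = 1.960 × 0.04514 = 0.08847.
p̂₁ − p̂₂ = -0.1550; interval -0.1550 ± 0.08847 gives (-0.2435, -0.0665).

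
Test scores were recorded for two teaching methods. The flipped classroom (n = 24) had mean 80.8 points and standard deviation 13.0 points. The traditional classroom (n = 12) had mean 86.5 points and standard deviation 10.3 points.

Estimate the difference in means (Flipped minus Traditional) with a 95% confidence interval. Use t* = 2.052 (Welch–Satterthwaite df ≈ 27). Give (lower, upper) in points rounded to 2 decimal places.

(-13.88, 2.48)

SE₁ = s₁/√n₁ = 13.0/√24 = 2.6536; SE₂ = 10.3/√12 = 2.9734.
Independent samples, unequal variances: SE_diff = √(SE₁² + SE₂²) = √(7.04159296 + 8.84110756) = 3.9853.
t* = 2.052, so margin of error = 2.052 × 3.9853 = 8.1778.
Difference in means = 80.8 − 86.5 = -5.7000.
-5.7000 ± 8.1778 → (-13.88, 2.48).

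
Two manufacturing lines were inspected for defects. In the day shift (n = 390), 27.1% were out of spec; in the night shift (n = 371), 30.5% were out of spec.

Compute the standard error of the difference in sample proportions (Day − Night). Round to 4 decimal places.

0.0328

The two standard errors are √(0.2710×0.7290/390) = 0.02251 and √(0.3050×0.6950/371) = 0.02390.
Because the samples are independent, SE_diff = √(0.02251² + 0.02390²) = 0.03283.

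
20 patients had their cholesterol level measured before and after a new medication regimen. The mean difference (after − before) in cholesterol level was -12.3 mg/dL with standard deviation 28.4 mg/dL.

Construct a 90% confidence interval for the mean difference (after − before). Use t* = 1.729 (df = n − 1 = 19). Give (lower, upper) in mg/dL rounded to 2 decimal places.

This is a matched-pairs design, so SE = s_d/√n = 28.4/√20 = 6.3504.
Margin = 1.729 × 6.3504 = 10.9798; the interval is -12.3 ± 10.9798 = (-23.28, -1.32).

(-23.28, -1.32)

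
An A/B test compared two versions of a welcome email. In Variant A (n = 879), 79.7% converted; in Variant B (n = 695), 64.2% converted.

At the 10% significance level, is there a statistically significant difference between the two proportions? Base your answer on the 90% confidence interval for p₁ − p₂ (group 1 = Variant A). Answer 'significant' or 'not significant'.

significant

Each SE is √(p̂(1−p̂)/n): √(0.7970·0.2030/879) = 0.01357 and √(0.6420·0.3580/695) = 0.01819.
SE(p̂₁ − p̂₂) = √(SE₁² + SE₂²) = √(0.0001841449 + 0.0003308761) = 0.02269, since the two samples are independent.
At 90% confidence z* = 1.645; margin = 1.645 × 0.02269 = 0.03733.
The difference is 0.7970 − 0.6420 = 0.1550, so the interval is 0.1550 ± 0.03733 = (0.11767, 0.19233).
The interval (0.11767, 0.19233) does not contain 0, so the difference is significant.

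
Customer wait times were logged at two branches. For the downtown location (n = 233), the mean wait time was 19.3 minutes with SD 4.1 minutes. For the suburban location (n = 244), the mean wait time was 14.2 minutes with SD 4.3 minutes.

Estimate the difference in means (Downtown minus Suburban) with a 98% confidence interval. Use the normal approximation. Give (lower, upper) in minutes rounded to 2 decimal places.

Standard errors of each mean: 4.1/√233 = 0.2686 and 4.3/√244 = 0.2753.
SE(x̄₁ − x̄₂) = √(0.2686² + 0.2753²) = 0.3846 for independent samples with unequal variances.
With z* = 2.326, the margin is 2.326 × 0.3846 = 0.8946.
x̄₁ − x̄₂ = 19.3 − 14.2 = 5.1000; the interval is 5.1000 ± 0.8946 = (4.21, 5.99).

(4.21, 5.99)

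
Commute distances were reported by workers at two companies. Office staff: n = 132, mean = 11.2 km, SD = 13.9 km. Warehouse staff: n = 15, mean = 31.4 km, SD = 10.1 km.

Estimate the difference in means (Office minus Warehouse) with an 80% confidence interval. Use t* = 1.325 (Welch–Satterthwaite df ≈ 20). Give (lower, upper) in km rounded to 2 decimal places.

(-24.01, -16.39)

Standard errors of each mean: 13.9/√132 = 1.2098 and 10.1/√15 = 2.6078.
SE(x̄₁ − x̄₂) = √(1.2098² + 2.6078²) = 2.8748 for independent samples with unequal variances.
With t* = 1.325, the margin is 1.325 × 2.8748 = 3.8091.
x̄₁ − x̄₂ = 11.2 − 31.4 = -20.2000; the interval is -20.2000 ± 3.8091 = (-24.01, -16.39).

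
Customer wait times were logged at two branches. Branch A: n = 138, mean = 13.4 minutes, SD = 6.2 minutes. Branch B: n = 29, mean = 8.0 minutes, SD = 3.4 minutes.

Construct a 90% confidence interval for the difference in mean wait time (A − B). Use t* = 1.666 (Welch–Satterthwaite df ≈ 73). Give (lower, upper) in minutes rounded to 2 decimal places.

(4.03, 6.77)

Per-group SEs: s₁/√n₁ = 6.2/√138 = 0.5278, s₂/√n₂ = 3.4/√29 = 0.6314.
Unpooled SE of the difference: √(0.27857284 + 0.39866596) = 0.8229.
Margin of error = t* · SE = 1.666 × 0.8229 = 1.3710.
x̄₁ − x̄₂ = 13.4 − 8.0 = 5.4000.
CI: 5.4000 ± 1.3710 = (4.03, 6.77).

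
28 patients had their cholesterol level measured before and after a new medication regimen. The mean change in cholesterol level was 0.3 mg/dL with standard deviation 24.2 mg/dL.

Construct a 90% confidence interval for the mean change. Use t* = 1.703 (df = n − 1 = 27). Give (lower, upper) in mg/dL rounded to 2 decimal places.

This is a matched-pairs design, so SE = s_d/√n = 24.2/√28 = 4.5734.
Margin = 1.703 × 4.5734 = 7.7885; the interval is 0.3 ± 7.7885 = (-7.49, 8.09).

(-7.49, 8.09)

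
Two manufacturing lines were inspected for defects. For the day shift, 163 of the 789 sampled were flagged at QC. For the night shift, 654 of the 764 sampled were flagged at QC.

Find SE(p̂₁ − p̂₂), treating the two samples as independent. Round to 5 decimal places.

0.01921

p̂₁ = 163/789 = 0.2066 and p̂₂ = 654/764 = 0.8560.
SE₁ = √(p̂₁(1−p̂₁)/n₁) = √(0.2066·0.7934/789) = 0.01441; SE₂ = √(0.8560·0.1440/764) = 0.01270.
Independent samples: SE of the difference = √(SE₁² + SE₂²) = √(0.0002076481 + 0.00016129) = 0.01921.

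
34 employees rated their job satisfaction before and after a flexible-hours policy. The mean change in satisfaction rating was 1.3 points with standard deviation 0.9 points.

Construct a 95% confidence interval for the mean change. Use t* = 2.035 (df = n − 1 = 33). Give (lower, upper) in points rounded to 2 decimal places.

(0.99, 1.61)

This is a matched-pairs design, so SE = s_d/√n = 0.9/√34 = 0.1543.
Margin = 2.035 × 0.1543 = 0.3140; the interval is 1.3 ± 0.3140 = (0.99, 1.61).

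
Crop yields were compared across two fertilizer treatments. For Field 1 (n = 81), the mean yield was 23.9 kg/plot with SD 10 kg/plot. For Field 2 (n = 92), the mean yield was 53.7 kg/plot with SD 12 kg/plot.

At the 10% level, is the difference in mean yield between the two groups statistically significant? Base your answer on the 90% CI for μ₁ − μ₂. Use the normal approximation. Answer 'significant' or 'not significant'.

significant

SE₁ = s₁/√n₁ = 10/√81 = 1.1111; SE₂ = 12/√92 = 1.2511.
Independent samples, unequal variances: SE_diff = √(SE₁² + SE₂²) = √(1.23454321 + 1.56525121) = 1.6733.
z* = 1.645, so margin of error = 1.645 × 1.6733 = 2.7526.
Difference in means = 23.9 − 53.7 = -29.8000.
-29.8000 ± 2.7526 → (-32.5526, -27.0474).
The interval (-32.5526, -27.0474) does not contain 0, so the difference is significant.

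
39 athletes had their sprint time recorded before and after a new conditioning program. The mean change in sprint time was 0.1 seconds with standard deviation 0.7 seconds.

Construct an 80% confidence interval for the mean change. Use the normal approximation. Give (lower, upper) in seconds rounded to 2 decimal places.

(-0.04, 0.24)

Paired design: SE = s_d/√n = 0.7/√39 = 0.1121.
z* = 1.282; margin of error = 1.282 × 0.1121 = 0.1437.
0.1 ± 0.1437 → (-0.04, 0.24).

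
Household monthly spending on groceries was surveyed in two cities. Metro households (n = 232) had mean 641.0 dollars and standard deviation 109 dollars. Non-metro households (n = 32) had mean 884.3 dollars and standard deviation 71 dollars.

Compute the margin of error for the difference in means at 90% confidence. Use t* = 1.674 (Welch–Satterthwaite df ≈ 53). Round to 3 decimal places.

Standard errors of each mean: 109/√232 = 7.1562 and 71/√32 = 12.5511.
SE(x̄₁ − x̄₂) = √(7.1562² + 12.5511²) = 14.4479 for independent samples with unequal variances.
With t* = 1.674, the margin is 1.674 × 14.4479 = 24.1858.

24.186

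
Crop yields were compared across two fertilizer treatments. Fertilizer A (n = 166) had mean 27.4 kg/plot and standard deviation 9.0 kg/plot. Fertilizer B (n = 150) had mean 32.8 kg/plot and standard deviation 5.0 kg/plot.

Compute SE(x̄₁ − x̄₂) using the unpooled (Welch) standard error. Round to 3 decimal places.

Standard errors of each mean: 9.0/√166 = 0.6985 and 5.0/√150 = 0.4082.
SE(x̄₁ − x̄₂) = √(0.6985² + 0.4082²) = 0.8090 for independent samples with unequal variances.

0.809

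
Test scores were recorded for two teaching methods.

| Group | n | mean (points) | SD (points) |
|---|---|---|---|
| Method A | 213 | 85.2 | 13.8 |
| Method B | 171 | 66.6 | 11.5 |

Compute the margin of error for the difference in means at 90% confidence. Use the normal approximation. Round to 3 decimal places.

Per-group SEs: s₁/√n₁ = 13.8/√213 = 0.9456, s₂/√n₂ = 11.5/√171 = 0.8794.
Unpooled SE of the difference: √(0.89415936 + 0.77334436) = 1.2913.
Margin of error = z* · SE = 1.645 × 1.2913 = 2.1242.

2.124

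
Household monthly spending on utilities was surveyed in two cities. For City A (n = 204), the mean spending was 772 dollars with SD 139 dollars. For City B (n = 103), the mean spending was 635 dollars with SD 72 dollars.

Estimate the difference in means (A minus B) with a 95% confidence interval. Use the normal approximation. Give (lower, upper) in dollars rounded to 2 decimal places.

SE₁ = s₁/√n₁ = 139/√204 = 9.7319; SE₂ = 72/√103 = 7.0944.
Independent samples, unequal variances: SE_diff = √(SE₁² + SE₂²) = √(94.70987761 + 50.33051136) = 12.0433.
z* = 1.960, so margin of error = 1.960 × 12.0433 = 23.6049.
Difference in means = 772 − 635 = 137.0000.
137.0000 ± 23.6049 → (113.40, 160.60).

(113.40, 160.60)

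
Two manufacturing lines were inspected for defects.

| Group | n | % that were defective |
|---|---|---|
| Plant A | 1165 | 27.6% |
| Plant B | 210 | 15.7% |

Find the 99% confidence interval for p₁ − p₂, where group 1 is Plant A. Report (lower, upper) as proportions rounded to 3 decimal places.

The two standard errors are √(0.2760×0.7240/1165) = 0.01310 and √(0.1570×0.8430/210) = 0.02510.
Because the samples are independent, SE_diff = √(0.01310² + 0.02510²) = 0.02831.
Using z* = 2.576 for 99%, ME = 2.576 × 0.02831 = 0.07293.
p̂₁ − p̂₂ = 0.1190; interval 0.1190 ± 0.07293 gives (0.046, 0.192).

(0.046, 0.192)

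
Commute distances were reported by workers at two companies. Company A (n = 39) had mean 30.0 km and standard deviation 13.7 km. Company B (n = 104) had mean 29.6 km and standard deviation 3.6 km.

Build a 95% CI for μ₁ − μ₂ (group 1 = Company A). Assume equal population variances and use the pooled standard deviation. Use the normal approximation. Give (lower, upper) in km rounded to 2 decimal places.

Pooled variance s_p² = [38·13.7² + 103·3.6²] / (39+104−2) = 60.0504, so s_p = 7.7492.
SE_diff = s_p·√(1/n₁ + 1/n₂) = 7.7492·√(1/39 + 1/104) = 1.4550.
z* = 1.960; margin = 1.960 × 1.4550 = 2.8518.
Difference = 30.0 − 29.6 = 0.4000.
0.4000 ± 2.8518 → (-2.45, 3.25).

(-2.45, 3.25)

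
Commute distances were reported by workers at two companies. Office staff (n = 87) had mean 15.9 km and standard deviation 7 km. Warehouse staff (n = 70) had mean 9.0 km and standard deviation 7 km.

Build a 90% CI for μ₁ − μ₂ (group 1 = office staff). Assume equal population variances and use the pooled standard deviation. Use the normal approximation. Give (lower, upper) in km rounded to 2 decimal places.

s_p = √[((n₁−1)s₁² + (n₂−1)s₂²)/(n₁+n₂−2)] = √[(86·7² + 69·7²)/155] = 7.0000.
SE = 7.0000·√(1/87 + 1/70) = 1.1239.
With z* = 1.645, margin = 1.645 × 1.1239 = 1.8488.
x̄₁ − x̄₂ = 15.9 − 9.0 = 6.9000; interval 6.9000 ± 1.8488 = (5.05, 8.75).

(5.05, 8.75)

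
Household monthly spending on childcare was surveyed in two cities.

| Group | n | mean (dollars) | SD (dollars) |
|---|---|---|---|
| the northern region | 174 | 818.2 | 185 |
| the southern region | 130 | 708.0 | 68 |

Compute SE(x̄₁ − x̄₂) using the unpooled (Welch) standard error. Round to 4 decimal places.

Per-group SEs: s₁/√n₁ = 185/√174 = 14.0248, s₂/√n₂ = 68/√130 = 5.9640.
Unpooled SE of the difference: √(196.69501504 + 35.569296) = 15.2402.

15.2402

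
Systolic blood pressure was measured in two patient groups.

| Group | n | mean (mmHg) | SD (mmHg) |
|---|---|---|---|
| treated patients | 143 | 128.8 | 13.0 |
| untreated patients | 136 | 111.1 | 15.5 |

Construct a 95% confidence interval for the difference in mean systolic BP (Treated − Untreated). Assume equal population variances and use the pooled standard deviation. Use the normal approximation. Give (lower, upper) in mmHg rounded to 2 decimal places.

Pooled variance s_p² = [142·13.0² + 135·15.5²] / (143+136−2) = 203.7247, so s_p = 14.2732.
SE_diff = s_p·√(1/n₁ + 1/n₂) = 14.2732·√(1/143 + 1/136) = 1.7096.
z* = 1.960; margin = 1.960 × 1.7096 = 3.3508.
Difference = 128.8 − 111.1 = 17.7000.
17.7000 ± 3.3508 → (14.35, 21.05).

(14.35, 21.05)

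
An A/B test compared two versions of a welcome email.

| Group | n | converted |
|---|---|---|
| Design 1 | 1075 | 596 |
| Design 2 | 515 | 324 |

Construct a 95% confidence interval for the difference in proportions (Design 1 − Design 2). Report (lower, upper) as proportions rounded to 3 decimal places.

(-0.126, -0.023)

p̂₁ = 596/1075 = 0.5544 and p̂₂ = 324/515 = 0.6291.
SE₁ = √(p̂₁(1−p̂₁)/n₁) = √(0.5544·0.4456/1075) = 0.01516; SE₂ = √(0.6291·0.3709/515) = 0.02129.
Independent samples: SE of the difference = √(SE₁² + SE₂²) = √(0.0002298256 + 0.0004532641) = 0.02614.
z* for 95% confidence is 1.960, so the margin of error is 1.960 × 0.02614 = 0.05123.
Point estimate p̂₁ − p̂₂ = 0.5544 − 0.6291 = -0.0747.
-0.0747 ± 0.05123 → (-0.126, -0.023).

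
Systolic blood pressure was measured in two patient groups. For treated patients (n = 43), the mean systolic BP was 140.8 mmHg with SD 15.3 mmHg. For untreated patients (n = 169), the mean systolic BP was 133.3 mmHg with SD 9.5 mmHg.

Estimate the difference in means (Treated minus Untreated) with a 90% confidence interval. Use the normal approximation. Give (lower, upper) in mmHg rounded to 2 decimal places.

(3.48, 11.52)

Standard errors of each mean: 15.3/√43 = 2.3332 and 9.5/√169 = 0.7308.
SE(x̄₁ − x̄₂) = √(2.3332² + 0.7308²) = 2.4450 for independent samples with unequal variances.
With z* = 1.645, the margin is 1.645 × 2.4450 = 4.0220.
x̄₁ − x̄₂ = 140.8 − 133.3 = 7.5000; the interval is 7.5000 ± 4.0220 = (3.48, 11.52).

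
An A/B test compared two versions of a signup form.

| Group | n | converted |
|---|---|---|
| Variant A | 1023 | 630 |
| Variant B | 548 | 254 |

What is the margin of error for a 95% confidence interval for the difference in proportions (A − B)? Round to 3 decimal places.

0.051

Sample proportions: 630/1023 = 0.6158, 254/548 = 0.4635.
Each SE is √(p̂(1−p̂)/n): √(0.6158·0.3842/1023) = 0.01521 and √(0.4635·0.5365/548) = 0.02130.
SE(p̂₁ − p̂₂) = √(SE₁² + SE₂²) = √(0.0002313441 + 0.00045369) = 0.02617, since the two samples are independent.
At 95% confidence z* = 1.960; margin = 1.960 × 0.02617 = 0.05129.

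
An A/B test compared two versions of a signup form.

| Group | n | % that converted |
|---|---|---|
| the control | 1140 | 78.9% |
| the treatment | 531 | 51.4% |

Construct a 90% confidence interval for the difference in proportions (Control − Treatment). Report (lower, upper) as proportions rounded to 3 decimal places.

(0.234, 0.316)

SE₁ = √(p̂₁(1−p̂₁)/n₁) = √(0.7890·0.2110/1140) = 0.01208; SE₂ = √(0.5140·0.4860/531) = 0.02169.
Independent samples: SE of the difference = √(SE₁² + SE₂²) = √(0.0001459264 + 0.0004704561) = 0.02483.
z* for 90% confidence is 1.645, so the margin of error is 1.645 × 0.02483 = 0.04085.
Point estimate p̂₁ − p̂₂ = 0.7890 − 0.5140 = 0.2750.
0.2750 ± 0.04085 → (0.234, 0.316).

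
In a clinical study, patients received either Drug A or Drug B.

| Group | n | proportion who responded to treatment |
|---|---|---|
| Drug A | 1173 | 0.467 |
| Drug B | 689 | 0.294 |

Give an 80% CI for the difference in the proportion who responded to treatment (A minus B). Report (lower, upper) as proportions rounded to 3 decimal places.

(0.144, 0.202)

SE₁ = √(p̂₁(1−p̂₁)/n₁) = √(0.4670·0.5330/1173) = 0.01457; SE₂ = √(0.2940·0.7060/689) = 0.01736.
Independent samples: SE of the difference = √(SE₁² + SE₂²) = √(0.0002122849 + 0.0003013696) = 0.02266.
z* for 80% confidence is 1.282, so the margin of error is 1.282 × 0.02266 = 0.02905.
Point estimate p̂₁ − p̂₂ = 0.4670 − 0.2940 = 0.1730.
0.1730 ± 0.02905 → (0.144, 0.202).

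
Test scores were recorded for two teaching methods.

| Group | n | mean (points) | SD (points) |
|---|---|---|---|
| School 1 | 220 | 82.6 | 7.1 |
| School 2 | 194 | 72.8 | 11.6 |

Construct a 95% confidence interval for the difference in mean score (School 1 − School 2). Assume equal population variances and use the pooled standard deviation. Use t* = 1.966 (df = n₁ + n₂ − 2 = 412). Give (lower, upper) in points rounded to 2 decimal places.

Pooled variance s_p² = [219·7.1² + 193·11.6²] / (220+194−2) = 89.8298, so s_p = 9.4779.
SE_diff = s_p·√(1/n₁ + 1/n₂) = 9.4779·√(1/220 + 1/194) = 0.9335.
t* = 1.966; margin = 1.966 × 0.9335 = 1.8353.
Difference = 82.6 − 72.8 = 9.8000.
9.8000 ± 1.8353 → (7.96, 11.64).

(7.96, 11.64)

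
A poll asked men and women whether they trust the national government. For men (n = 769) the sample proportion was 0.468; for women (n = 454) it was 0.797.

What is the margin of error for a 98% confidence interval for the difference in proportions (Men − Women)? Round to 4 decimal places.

SE₁ = √(p̂₁(1−p̂₁)/n₁) = √(0.4680·0.5320/769) = 0.01799; SE₂ = √(0.7970·0.2030/454) = 0.01888.
Independent samples: SE of the difference = √(SE₁² + SE₂²) = √(0.0003236401 + 0.0003564544) = 0.02608.
z* for 98% confidence is 2.326, so the margin of error is 2.326 × 0.02608 = 0.06066.

0.0607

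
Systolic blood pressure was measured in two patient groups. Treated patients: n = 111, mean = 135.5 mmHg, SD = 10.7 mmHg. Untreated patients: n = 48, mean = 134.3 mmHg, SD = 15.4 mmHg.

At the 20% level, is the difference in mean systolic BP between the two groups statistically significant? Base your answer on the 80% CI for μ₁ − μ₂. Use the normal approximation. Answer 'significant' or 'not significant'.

SE₁ = s₁/√n₁ = 10.7/√111 = 1.0156; SE₂ = 15.4/√48 = 2.2228.
Independent samples, unequal variances: SE_diff = √(SE₁² + SE₂²) = √(1.03144336 + 4.94083984) = 2.4438.
z* = 1.282, so margin of error = 1.282 × 2.4438 = 3.1330.
Difference in means = 135.5 − 134.3 = 1.2000.
1.2000 ± 3.1330 → (-1.9330, 4.3330).
The interval (-1.9330, 4.3330) contains 0, so the difference is not significant.

not significant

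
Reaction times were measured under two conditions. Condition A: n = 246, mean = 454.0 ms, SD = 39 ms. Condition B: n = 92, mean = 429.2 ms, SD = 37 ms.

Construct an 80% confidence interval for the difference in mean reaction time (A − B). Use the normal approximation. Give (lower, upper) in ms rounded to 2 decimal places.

SE₁ = s₁/√n₁ = 39/√246 = 2.4865; SE₂ = 37/√92 = 3.8575.
Independent samples, unequal variances: SE_diff = √(SE₁² + SE₂²) = √(6.18268225 + 14.88030625) = 4.5894.
z* = 1.282, so margin of error = 1.282 × 4.5894 = 5.8836.
Difference in means = 454.0 − 429.2 = 24.8000.
24.8000 ± 5.8836 → (18.92, 30.68).

(18.92, 30.68)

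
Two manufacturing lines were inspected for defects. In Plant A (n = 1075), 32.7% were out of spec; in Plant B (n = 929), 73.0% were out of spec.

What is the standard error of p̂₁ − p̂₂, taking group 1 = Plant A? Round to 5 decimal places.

0.02042

Each SE is √(p̂(1−p̂)/n): √(0.3270·0.6730/1075) = 0.01431 and √(0.7300·0.2700/929) = 0.01457.
SE(p̂₁ − p̂₂) = √(SE₁² + SE₂²) = √(0.0002047761 + 0.0002122849) = 0.02042, since the two samples are independent.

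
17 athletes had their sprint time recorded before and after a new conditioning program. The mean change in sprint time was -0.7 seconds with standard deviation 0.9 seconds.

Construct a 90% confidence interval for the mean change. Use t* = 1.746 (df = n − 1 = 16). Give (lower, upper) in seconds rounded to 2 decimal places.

Paired design: SE = s_d/√n = 0.9/√17 = 0.2183.
t* = 1.746; margin of error = 1.746 × 0.2183 = 0.3812.
-0.7 ± 0.3812 → (-1.08, -0.32).

(-1.08, -0.32)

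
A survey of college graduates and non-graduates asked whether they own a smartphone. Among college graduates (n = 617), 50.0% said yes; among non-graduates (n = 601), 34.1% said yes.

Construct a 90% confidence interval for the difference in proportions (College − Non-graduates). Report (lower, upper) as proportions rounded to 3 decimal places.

(0.113, 0.205)

The two standard errors are √(0.5000×0.5000/617) = 0.02013 and √(0.3410×0.6590/601) = 0.01934.
Because the samples are independent, SE_diff = √(0.02013² + 0.01934²) = 0.02792.
Using z* = 1.645 for 90%, ME = 1.645 × 0.02792 = 0.04593.
p̂₁ − p̂₂ = 0.1590; interval 0.1590 ± 0.04593 gives (0.113, 0.205).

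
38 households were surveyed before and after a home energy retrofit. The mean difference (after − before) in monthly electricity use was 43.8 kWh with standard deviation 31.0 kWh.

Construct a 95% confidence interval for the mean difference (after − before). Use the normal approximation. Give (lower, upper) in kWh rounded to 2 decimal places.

This is a matched-pairs design, so SE = s_d/√n = 31.0/√38 = 5.0289.
Margin = 1.960 × 5.0289 = 9.8566; the interval is 43.8 ± 9.8566 = (33.94, 53.66).

(33.94, 53.66)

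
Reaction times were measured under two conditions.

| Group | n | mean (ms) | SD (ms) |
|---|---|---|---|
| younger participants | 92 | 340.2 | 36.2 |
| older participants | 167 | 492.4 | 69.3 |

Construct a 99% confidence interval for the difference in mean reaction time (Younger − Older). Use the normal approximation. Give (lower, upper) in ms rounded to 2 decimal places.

(-169.09, -135.31)

SE₁ = s₁/√n₁ = 36.2/√92 = 3.7741; SE₂ = 69.3/√167 = 5.3626.
Independent samples, unequal variances: SE_diff = √(SE₁² + SE₂²) = √(14.24383081 + 28.75747876) = 6.5575.
z* = 2.576, so margin of error = 2.576 × 6.5575 = 16.8921.
Difference in means = 340.2 − 492.4 = -152.2000.
-152.2000 ± 16.8921 → (-169.09, -135.31).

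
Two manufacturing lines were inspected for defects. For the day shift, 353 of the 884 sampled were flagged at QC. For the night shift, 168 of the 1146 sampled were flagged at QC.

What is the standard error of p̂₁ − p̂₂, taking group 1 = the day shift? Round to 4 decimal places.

0.0195

First, p̂₁ = 353/884 = 0.3993; p̂₂ = 168/1146 = 0.1466.
The two standard errors are √(0.3993×0.6007/884) = 0.01647 and √(0.1466×0.8534/1146) = 0.01045.
Because the samples are independent, SE_diff = √(0.01647² + 0.01045²) = 0.01951.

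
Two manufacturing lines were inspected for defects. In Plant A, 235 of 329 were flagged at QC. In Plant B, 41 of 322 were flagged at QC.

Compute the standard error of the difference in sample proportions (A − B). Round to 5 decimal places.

First, p̂₁ = 235/329 = 0.7143; p̂₂ = 41/322 = 0.1273.
The two standard errors are √(0.7143×0.2857/329) = 0.02491 and √(0.1273×0.8727/322) = 0.01857.
Because the samples are independent, SE_diff = √(0.02491² + 0.01857²) = 0.03107.

0.03107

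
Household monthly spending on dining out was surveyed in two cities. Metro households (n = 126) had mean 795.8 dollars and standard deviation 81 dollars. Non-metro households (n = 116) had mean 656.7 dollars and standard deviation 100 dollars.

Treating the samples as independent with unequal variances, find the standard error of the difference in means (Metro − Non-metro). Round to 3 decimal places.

Standard errors of each mean: 81/√126 = 7.2161 and 100/√116 = 9.2848.
SE(x̄₁ − x̄₂) = √(7.2161² + 9.2848²) = 11.7592 for independent samples with unequal variances.

11.759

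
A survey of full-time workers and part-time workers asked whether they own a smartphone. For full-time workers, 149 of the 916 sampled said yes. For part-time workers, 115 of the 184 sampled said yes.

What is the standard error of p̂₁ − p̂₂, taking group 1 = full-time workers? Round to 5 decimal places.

0.03772

First, p̂₁ = 149/916 = 0.1627; p̂₂ = 115/184 = 0.6250.
The two standard errors are √(0.1627×0.8373/916) = 0.01220 and √(0.6250×0.3750/184) = 0.03569.
Because the samples are independent, SE_diff = √(0.01220² + 0.03569²) = 0.03772.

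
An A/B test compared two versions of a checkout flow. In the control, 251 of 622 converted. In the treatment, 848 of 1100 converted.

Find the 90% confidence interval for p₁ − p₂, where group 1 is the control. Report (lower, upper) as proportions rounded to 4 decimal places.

(-0.4059, -0.3289)

First, p̂₁ = 251/622 = 0.4035; p̂₂ = 848/1100 = 0.7709.
The two standard errors are √(0.4035×0.5965/622) = 0.01967 and √(0.7709×0.2291/1100) = 0.01267.
Because the samples are independent, SE_diff = √(0.01967² + 0.01267²) = 0.02340.
Using z* = 1.645 for 90%, ME = 1.645 × 0.02340 = 0.03849.
p̂₁ − p̂₂ = -0.3674; interval -0.3674 ± 0.03849 gives (-0.4059, -0.3289).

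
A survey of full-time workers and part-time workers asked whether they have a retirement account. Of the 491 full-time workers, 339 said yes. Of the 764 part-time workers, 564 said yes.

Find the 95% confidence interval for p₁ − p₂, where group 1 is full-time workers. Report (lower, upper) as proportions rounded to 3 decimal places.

First, p̂₁ = 339/491 = 0.6904; p̂₂ = 564/764 = 0.7382.
The two standard errors are √(0.6904×0.3096/491) = 0.02086 and √(0.7382×0.2618/764) = 0.01590.
Because the samples are independent, SE_diff = √(0.02086² + 0.01590²) = 0.02623.
Using z* = 1.960 for 95%, ME = 1.960 × 0.02623 = 0.05141.
p̂₁ − p̂₂ = -0.0478; interval -0.0478 ± 0.05141 gives (-0.099, 0.004).

(-0.099, 0.004)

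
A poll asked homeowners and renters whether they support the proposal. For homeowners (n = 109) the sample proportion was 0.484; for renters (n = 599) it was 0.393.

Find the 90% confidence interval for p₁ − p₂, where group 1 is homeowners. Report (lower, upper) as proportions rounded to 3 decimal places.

SE₁ = √(p̂₁(1−p̂₁)/n₁) = √(0.4840·0.5160/109) = 0.04787; SE₂ = √(0.3930·0.6070/599) = 0.01996.
Independent samples: SE of the difference = √(SE₁² + SE₂²) = √(0.0022915369 + 0.0003984016) = 0.05186.
z* for 90% confidence is 1.645, so the margin of error is 1.645 × 0.05186 = 0.08531.
Point estimate p̂₁ − p̂₂ = 0.4840 − 0.3930 = 0.0910.
0.0910 ± 0.08531 → (0.006, 0.176).

(0.006, 0.176)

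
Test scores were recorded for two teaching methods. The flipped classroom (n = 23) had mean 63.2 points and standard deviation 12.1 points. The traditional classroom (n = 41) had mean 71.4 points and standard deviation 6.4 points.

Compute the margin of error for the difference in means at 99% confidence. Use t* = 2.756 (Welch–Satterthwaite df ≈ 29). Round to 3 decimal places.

7.479

Standard errors of each mean: 12.1/√23 = 2.5230 and 6.4/√41 = 0.9995.
SE(x̄₁ − x̄₂) = √(2.5230² + 0.9995²) = 2.7138 for independent samples with unequal variances.
With t* = 2.756, the margin is 2.756 × 2.7138 = 7.4792.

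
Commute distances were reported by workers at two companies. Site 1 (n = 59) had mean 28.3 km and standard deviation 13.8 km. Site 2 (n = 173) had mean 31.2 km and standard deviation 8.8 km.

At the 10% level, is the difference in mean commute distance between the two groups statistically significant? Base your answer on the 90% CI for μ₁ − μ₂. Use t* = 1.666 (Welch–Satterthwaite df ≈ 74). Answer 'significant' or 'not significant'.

SE₁ = s₁/√n₁ = 13.8/√59 = 1.7966; SE₂ = 8.8/√173 = 0.6691.
Independent samples, unequal variances: SE_diff = √(SE₁² + SE₂²) = √(3.22777156 + 0.44769481) = 1.9172.
t* = 1.666, so margin of error = 1.666 × 1.9172 = 3.1941.
Difference in means = 28.3 − 31.2 = -2.9000.
-2.9000 ± 3.1941 → (-6.0941, 0.2941).
The interval (-6.0941, 0.2941) contains 0, so the difference is not significant.

not significant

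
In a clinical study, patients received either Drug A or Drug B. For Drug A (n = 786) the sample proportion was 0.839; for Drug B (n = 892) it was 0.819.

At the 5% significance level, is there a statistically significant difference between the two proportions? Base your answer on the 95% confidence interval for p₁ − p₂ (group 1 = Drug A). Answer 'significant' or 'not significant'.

not significant

SE₁ = √(p̂₁(1−p̂₁)/n₁) = √(0.8390·0.1610/786) = 0.01311; SE₂ = √(0.8190·0.1810/892) = 0.01289.
Independent samples: SE of the difference = √(SE₁² + SE₂²) = √(0.0001718721 + 0.0001661521) = 0.01839.
z* for 95% confidence is 1.960, so the margin of error is 1.960 × 0.01839 = 0.03604.
Point estimate p̂₁ − p̂₂ = 0.8390 − 0.8190 = 0.0200.
0.0200 ± 0.03604 → (-0.01604, 0.05604).
The interval (-0.01604, 0.05604) contains 0, so the difference is not significant.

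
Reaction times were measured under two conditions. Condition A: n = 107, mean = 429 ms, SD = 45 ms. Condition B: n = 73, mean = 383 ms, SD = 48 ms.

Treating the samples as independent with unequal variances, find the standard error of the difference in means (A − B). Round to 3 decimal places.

7.105

Per-group SEs: s₁/√n₁ = 45/√107 = 4.3503, s₂/√n₂ = 48/√73 = 5.6180.
Unpooled SE of the difference: √(18.92511009 + 31.561924) = 7.1054.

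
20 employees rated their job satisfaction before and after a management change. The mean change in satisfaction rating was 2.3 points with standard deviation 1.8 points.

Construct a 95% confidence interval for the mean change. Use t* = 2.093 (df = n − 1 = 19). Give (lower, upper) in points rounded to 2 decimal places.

(1.46, 3.14)

Paired design: SE = s_d/√n = 1.8/√20 = 0.4025.
t* = 2.093; margin of error = 2.093 × 0.4025 = 0.8424.
2.3 ± 0.8424 → (1.46, 3.14).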